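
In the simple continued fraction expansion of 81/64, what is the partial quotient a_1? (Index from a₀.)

81 = 1·64 + 17   →  a_0 = 1
64 = 3·17 + 13   →  a_1 = 3

3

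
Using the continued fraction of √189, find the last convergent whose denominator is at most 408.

√189 = [13; 1, 2, 1, 26, …] (period length 4).
Convergents:
  p_0/q_0 = 13/1
  p_1/q_1 = 14/1
  p_2/q_2 = 41/3
  p_3/q_3 = 55/4
  p_4/q_4 = 1471/107
  p_5/q_5 = 1526/111
  p_6/q_6 = 4523/329
  p_7/q_7 = 6049/440
q_6 = 329 ≤ 408 < 440 = q_7, so the answer is 4523/329.

4523/329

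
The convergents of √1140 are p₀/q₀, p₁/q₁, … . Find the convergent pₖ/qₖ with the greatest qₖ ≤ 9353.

√1140 = [33; 1, 3, 4, 3, 1, 66, …] (period length 6).
Convergents:
  p_0/q_0 = 33/1
  p_1/q_1 = 34/1
  p_2/q_2 = 135/4
  p_3/q_3 = 574/17
  p_4/q_4 = 1857/55
  p_5/q_5 = 2431/72
  p_6/q_6 = 162303/4807
  p_7/q_7 = 164734/4879
  p_8/q_8 = 656505/19444
q_7 = 4879 ≤ 9353 < 19444 = q_8, so the answer is 164734/4879.

164734/4879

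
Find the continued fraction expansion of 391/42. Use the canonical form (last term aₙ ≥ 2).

[9; 3, 4, 3]

391 = 9×42 + 13
42 = 3×13 + 3
13 = 4×3 + 1
3 = 3×1 + 0  (stop)
So 391/42 = [9; 3, 4, 3].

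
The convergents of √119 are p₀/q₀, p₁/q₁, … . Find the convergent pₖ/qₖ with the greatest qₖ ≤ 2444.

√119 = [10; 1, 9, 1, 20, …] (period length 4).
Convergents:
  p_0/q_0 = 10/1
  p_1/q_1 = 11/1
  p_2/q_2 = 109/10
  p_3/q_3 = 120/11
  p_4/q_4 = 2509/230
  p_5/q_5 = 2629/241
  p_6/q_6 = 26170/2399
  p_7/q_7 = 28799/2640
q_6 = 2399 ≤ 2444 < 2640 = q_7, so the answer is 26170/2399.

26170/2399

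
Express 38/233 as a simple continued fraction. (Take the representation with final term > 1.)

38 = 0*233 + 38
233 = 6*38 + 5
38 = 7*5 + 3
5 = 1*3 + 2
3 = 1*2 + 1
2 = 2*1 + 0  (stop)
So 38/233 = [0; 6, 7, 1, 1, 2].

[0; 6, 7, 1, 1, 2]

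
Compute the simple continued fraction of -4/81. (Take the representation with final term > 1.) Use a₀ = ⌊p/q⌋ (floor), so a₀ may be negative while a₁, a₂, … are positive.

[-1; 1, 19, 4]

-4 = -1·81 + 77
81 = 1·77 + 4
77 = 19·4 + 1
4 = 4·1 + 0  (stop)
So -4/81 = [-1; 1, 19, 4].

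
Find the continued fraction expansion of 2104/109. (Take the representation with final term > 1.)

2104 = 19×109 + 33
109 = 3×33 + 10
33 = 3×10 + 3
10 = 3×3 + 1
3 = 3×1 + 0  (stop)
So 2104/109 = [19; 3, 3, 3, 3].

[19; 3, 3, 3, 3]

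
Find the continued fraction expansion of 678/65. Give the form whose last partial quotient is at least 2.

[10; 2, 3, 9]

678 = 10×65 + 28
65 = 2×28 + 9
28 = 3×9 + 1
9 = 9×1 + 0  (stop)
So 678/65 = [10; 2, 3, 9].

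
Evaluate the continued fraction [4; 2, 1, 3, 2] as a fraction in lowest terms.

Using pₖ = aₖpₖ₋₁ + pₖ₋₂ and qₖ = aₖqₖ₋₁ + qₖ₋₂:
  k=0: a=4, p=4, q=1
  k=1: a=2, p=9, q=2
  k=2: a=1, p=13, q=3
  k=3: a=3, p=48, q=11
  k=4: a=2, p=109, q=25

109/25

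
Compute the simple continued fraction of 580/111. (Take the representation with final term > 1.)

580 = 5×111 + 25
111 = 4×25 + 11
25 = 2×11 + 3
11 = 3×3 + 2
3 = 1×2 + 1
2 = 2×1 + 0  (stop)
So 580/111 = [5; 4, 2, 3, 1, 2].

[5; 4, 2, 3, 1, 2]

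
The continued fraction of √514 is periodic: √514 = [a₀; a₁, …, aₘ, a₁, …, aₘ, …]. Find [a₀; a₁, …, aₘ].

a₀ = ⌊√514⌋ = 22.
With m₀=0, d₀=1 and mₖ₊₁ = dₖaₖ − mₖ, dₖ₊₁ = (n − mₖ₊₁²)/dₖ, aₖ₊₁ = ⌊(a₀+mₖ₊₁)/dₖ₊₁⌋:
  k=1: m=22, d=30, a=1
  k=2: m=8, d=15, a=2
  k=3: m=22, d=2, a=22
  k=4: m=22, d=15, a=2
  k=5: m=8, d=30, a=1
  k=6: m=22, d=1, a=44
d=1 and a=2a₀=44 at k=6, so the next step gives (m, d) = (22, 30) again — its k=1 value — and the period has length 6.

[22; 1, 2, 22, 2, 1, 44]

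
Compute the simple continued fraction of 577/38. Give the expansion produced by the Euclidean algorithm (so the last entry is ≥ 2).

[15; 5, 2, 3]

577 = 15·38 + 7
38 = 5·7 + 3
7 = 2·3 + 1
3 = 3·1 + 0  (stop)
So 577/38 = [15; 5, 2, 3].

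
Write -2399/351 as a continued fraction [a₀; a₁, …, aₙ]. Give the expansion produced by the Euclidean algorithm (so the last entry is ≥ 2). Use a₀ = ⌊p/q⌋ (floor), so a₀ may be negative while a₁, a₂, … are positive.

-2399 = -7·351 + 58
351 = 6·58 + 3
58 = 19·3 + 1
3 = 3·1 + 0  (stop)
So -2399/351 = [-7; 6, 19, 3].

[-7; 6, 19, 3]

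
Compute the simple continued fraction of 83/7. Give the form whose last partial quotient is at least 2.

[11; 1, 6]

83 = 11·7 + 6
7 = 1·6 + 1
6 = 6·1 + 0  (stop)
So 83/7 = [11; 1, 6].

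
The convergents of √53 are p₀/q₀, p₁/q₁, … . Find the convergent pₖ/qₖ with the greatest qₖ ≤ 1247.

7979/1096

√53 = [7; 3, 1, 1, 3, 14, …] (period length 5).
Convergents:
  p_0/q_0 = 7/1
  p_1/q_1 = 22/3
  p_2/q_2 = 29/4
  p_3/q_3 = 51/7
  p_4/q_4 = 182/25
  p_5/q_5 = 2599/357
  p_6/q_6 = 7979/1096
  p_7/q_7 = 10578/1453
q_6 = 1096 ≤ 1247 < 1453 = q_7, so the answer is 7979/1096.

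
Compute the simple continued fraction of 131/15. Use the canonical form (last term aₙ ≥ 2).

[8; 1, 2, 1, 3]

131 = 8·15 + 11
15 = 1·11 + 4
11 = 2·4 + 3
4 = 1·3 + 1
3 = 3·1 + 0  (stop)
So 131/15 = [8; 1, 2, 1, 3].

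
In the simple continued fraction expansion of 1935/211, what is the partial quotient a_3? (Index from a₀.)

1935 = 9·211 + 36   →  a_0 = 9
211 = 5·36 + 31   →  a_1 = 5
36 = 1·31 + 5   →  a_2 = 1
31 = 6·5 + 1   →  a_3 = 6

6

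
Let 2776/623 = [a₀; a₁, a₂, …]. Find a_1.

2776 = 4·623 + 284   →  a_0 = 4
623 = 2·284 + 55   →  a_1 = 2

2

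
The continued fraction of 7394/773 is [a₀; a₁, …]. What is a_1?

1

7394 = 9·773 + 437   →  a_0 = 9
773 = 1·437 + 336   →  a_1 = 1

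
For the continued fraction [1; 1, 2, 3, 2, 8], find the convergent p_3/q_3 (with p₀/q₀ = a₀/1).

Using pₖ = aₖpₖ₋₁ + pₖ₋₂, qₖ = aₖqₖ₋₁ + qₖ₋₂ (with p₋₁=1, p₋₂=0, q₋₁=0, q₋₂=1):
  k=0: a=1, p=1, q=1
  k=1: a=1, p=2, q=1
  k=2: a=2, p=5, q=3
  k=3: a=3, p=17, q=10

17/10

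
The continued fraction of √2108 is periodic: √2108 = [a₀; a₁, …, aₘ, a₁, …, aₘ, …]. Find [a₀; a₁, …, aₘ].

a₀ = ⌊√2108⌋ = 45.
With m₀=0, d₀=1 and mₖ₊₁ = dₖaₖ − mₖ, dₖ₊₁ = (n − mₖ₊₁²)/dₖ, aₖ₊₁ = ⌊(a₀+mₖ₊₁)/dₖ₊₁⌋:
  k=1: m=45, d=83, a=1
  k=2: m=38, d=8, a=10
  k=3: m=42, d=43, a=2
  k=4: m=44, d=4, a=22
  k=5: m=44, d=43, a=2
  k=6: m=42, d=8, a=10
  k=7: m=38, d=83, a=1
  k=8: m=45, d=1, a=90
d=1 and a=2a₀=90 at k=8, so the next step gives (m, d) = (45, 83) again — its k=1 value — and the period has length 8.

[45; 1, 10, 2, 22, 2, 10, 1, 90]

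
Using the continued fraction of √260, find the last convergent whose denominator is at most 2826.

√260 = [16; 8, 32, …] (period length 2).
Convergents:
  p_0/q_0 = 16/1
  p_1/q_1 = 129/8
  p_2/q_2 = 4144/257
  p_3/q_3 = 33281/2064
  p_4/q_4 = 1069136/66305
q_3 = 2064 ≤ 2826 < 66305 = q_4, so the answer is 33281/2064.

33281/2064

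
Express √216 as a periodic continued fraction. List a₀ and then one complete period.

a₀ = ⌊√216⌋ = 14.
With m₀=0, d₀=1 and mₖ₊₁ = dₖaₖ − mₖ, dₖ₊₁ = (n − mₖ₊₁²)/dₖ, aₖ₊₁ = ⌊(a₀+mₖ₊₁)/dₖ₊₁⌋:
  k=1: m=14, d=20, a=1
  k=2: m=6, d=9, a=2
  k=3: m=12, d=8, a=3
  k=4: m=12, d=9, a=2
  k=5: m=6, d=20, a=1
  k=6: m=14, d=1, a=28
d=1 and a=2a₀=28 at k=6, so the next step gives (m, d) = (14, 20) again — its k=1 value — and the period has length 6.

[14; 1, 2, 3, 2, 1, 28]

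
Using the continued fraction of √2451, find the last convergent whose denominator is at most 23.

√2451 = [49; 1, 1, 32, 1, 1, 98, …] (period length 6).
Convergents:
  p_0/q_0 = 49/1
  p_1/q_1 = 50/1
  p_2/q_2 = 99/2
  p_3/q_3 = 3218/65
q_2 = 2 ≤ 23 < 65 = q_3, so the answer is 99/2.

99/2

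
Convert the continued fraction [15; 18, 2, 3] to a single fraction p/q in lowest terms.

1942/129

Fold from the inside: start with 3/1.
  2 + 1/3 = 7/3
  18 + 3/7 = 129/7
  15 + 7/129 = 1942/129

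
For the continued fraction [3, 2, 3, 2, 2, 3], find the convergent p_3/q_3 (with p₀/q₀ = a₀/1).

Using pₖ = aₖpₖ₋₁ + pₖ₋₂, qₖ = aₖqₖ₋₁ + qₖ₋₂ (with p₋₁=1, p₋₂=0, q₋₁=0, q₋₂=1):
  k=0: a=3, p=3, q=1
  k=1: a=2, p=7, q=2
  k=2: a=3, p=24, q=7
  k=3: a=2, p=55, q=16

55/16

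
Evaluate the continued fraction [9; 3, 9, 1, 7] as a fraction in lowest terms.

Using pₖ = aₖpₖ₋₁ + pₖ₋₂ and qₖ = aₖqₖ₋₁ + qₖ₋₂:
  k=0: a=9, p=9, q=1
  k=1: a=3, p=28, q=3
  k=2: a=9, p=261, q=28
  k=3: a=1, p=289, q=31
  k=4: a=7, p=2284, q=245

2284/245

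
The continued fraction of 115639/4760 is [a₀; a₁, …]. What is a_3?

115639 = 24·4760 + 1399   →  a_0 = 24
4760 = 3·1399 + 563   →  a_1 = 3
1399 = 2·563 + 273   →  a_2 = 2
563 = 2·273 + 17   →  a_3 = 2

2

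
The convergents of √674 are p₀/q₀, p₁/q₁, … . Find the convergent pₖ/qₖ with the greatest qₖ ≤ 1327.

34399/1325

√674 = [25; 1, 24, 1, 50, …] (period length 4).
Convergents:
  p_0/q_0 = 25/1
  p_1/q_1 = 26/1
  p_2/q_2 = 649/25
  p_3/q_3 = 675/26
  p_4/q_4 = 34399/1325
  p_5/q_5 = 35074/1351
q_4 = 1325 ≤ 1327 < 1351 = q_5, so the answer is 34399/1325.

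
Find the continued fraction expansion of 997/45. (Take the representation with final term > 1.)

997 = 22×45 + 7
45 = 6×7 + 3
7 = 2×3 + 1
3 = 3×1 + 0  (stop)
So 997/45 = [22; 6, 2, 3].

[22; 6, 2, 3]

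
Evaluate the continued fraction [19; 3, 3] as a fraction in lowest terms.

Using pₖ = aₖpₖ₋₁ + pₖ₋₂ and qₖ = aₖqₖ₋₁ + qₖ₋₂:
  k=0: a=19, p=19, q=1
  k=1: a=3, p=58, q=3
  k=2: a=3, p=193, q=10

193/10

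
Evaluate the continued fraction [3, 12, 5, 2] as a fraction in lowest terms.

413/134

Using pₖ = aₖpₖ₋₁ + pₖ₋₂ and qₖ = aₖqₖ₋₁ + qₖ₋₂:
  k=0: a=3, p=3, q=1
  k=1: a=12, p=37, q=12
  k=2: a=5, p=188, q=61
  k=3: a=2, p=413, q=134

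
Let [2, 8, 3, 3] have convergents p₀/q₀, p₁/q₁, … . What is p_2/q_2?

53/25

Using pₖ = aₖpₖ₋₁ + pₖ₋₂, qₖ = aₖqₖ₋₁ + qₖ₋₂ (with p₋₁=1, p₋₂=0, q₋₁=0, q₋₂=1):
  k=0: a=2, p=2, q=1
  k=1: a=8, p=17, q=8
  k=2: a=3, p=53, q=25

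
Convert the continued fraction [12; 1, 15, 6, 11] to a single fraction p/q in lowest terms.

Fold from the inside: start with 11/1.
  6 + 1/11 = 67/11
  15 + 11/67 = 1016/67
  1 + 67/1016 = 1083/1016
  12 + 1016/1083 = 14012/1083

14012/1083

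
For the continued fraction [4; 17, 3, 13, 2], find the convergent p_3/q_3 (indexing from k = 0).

Using pₖ = aₖpₖ₋₁ + pₖ₋₂, qₖ = aₖqₖ₋₁ + qₖ₋₂ (with p₋₁=1, p₋₂=0, q₋₁=0, q₋₂=1):
  k=0: a=4, p=4, q=1
  k=1: a=17, p=69, q=17
  k=2: a=3, p=211, q=52
  k=3: a=13, p=2812, q=693

2812/693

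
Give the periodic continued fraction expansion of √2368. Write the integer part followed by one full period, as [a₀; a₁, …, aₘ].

a₀ = ⌊√2368⌋ = 48.
With m₀=0, d₀=1 and mₖ₊₁ = dₖaₖ − mₖ, dₖ₊₁ = (n − mₖ₊₁²)/dₖ, aₖ₊₁ = ⌊(a₀+mₖ₊₁)/dₖ₊₁⌋:
  k=1: m=48, d=64, a=1
  k=2: m=16, d=33, a=1
  k=3: m=17, d=63, a=1
  k=4: m=46, d=4, a=23
  k=5: m=46, d=63, a=1
  k=6: m=17, d=33, a=1
  k=7: m=16, d=64, a=1
  k=8: m=48, d=1, a=96
d=1 and a=2a₀=96 at k=8, so the next step gives (m, d) = (48, 64) again — its k=1 value — and the period has length 8.

[48; 1, 1, 1, 23, 1, 1, 1, 96]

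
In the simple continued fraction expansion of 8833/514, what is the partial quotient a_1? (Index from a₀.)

8833 = 17·514 + 95   →  a_0 = 17
514 = 5·95 + 39   →  a_1 = 5

5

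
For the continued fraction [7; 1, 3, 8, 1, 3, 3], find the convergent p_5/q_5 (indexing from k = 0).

Using pₖ = aₖpₖ₋₁ + pₖ₋₂, qₖ = aₖqₖ₋₁ + qₖ₋₂ (with p₋₁=1, p₋₂=0, q₋₁=0, q₋₂=1):
  k=0: a=7, p=7, q=1
  k=1: a=1, p=8, q=1
  k=2: a=3, p=31, q=4
  k=3: a=8, p=256, q=33
  k=4: a=1, p=287, q=37
  k=5: a=3, p=1117, q=144

1117/144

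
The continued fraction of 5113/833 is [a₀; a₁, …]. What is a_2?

4

5113 = 6·833 + 115   →  a_0 = 6
833 = 7·115 + 28   →  a_1 = 7
115 = 4·28 + 3   →  a_2 = 4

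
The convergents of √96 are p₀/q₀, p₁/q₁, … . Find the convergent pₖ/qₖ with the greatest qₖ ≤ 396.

√96 = [9; 1, 3, 1, 18, …] (period length 4).
Convergents:
  p_0/q_0 = 9/1
  p_1/q_1 = 10/1
  p_2/q_2 = 39/4
  p_3/q_3 = 49/5
  p_4/q_4 = 921/94
  p_5/q_5 = 970/99
  p_6/q_6 = 3831/391
  p_7/q_7 = 4801/490
q_6 = 391 ≤ 396 < 490 = q_7, so the answer is 3831/391.

3831/391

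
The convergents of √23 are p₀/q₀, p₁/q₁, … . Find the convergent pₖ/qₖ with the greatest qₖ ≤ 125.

√23 = [4; 1, 3, 1, 8, …] (period length 4).
Convergents:
  p_0/q_0 = 4/1
  p_1/q_1 = 5/1
  p_2/q_2 = 19/4
  p_3/q_3 = 24/5
  p_4/q_4 = 211/44
  p_5/q_5 = 235/49
  p_6/q_6 = 916/191
q_5 = 49 ≤ 125 < 191 = q_6, so the answer is 235/49.

235/49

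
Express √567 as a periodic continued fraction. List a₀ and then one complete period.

[23; 1, 4, 3, 4, 1, 46]

a₀ = ⌊√567⌋ = 23.
With m₀=0, d₀=1 and mₖ₊₁ = dₖaₖ − mₖ, dₖ₊₁ = (n − mₖ₊₁²)/dₖ, aₖ₊₁ = ⌊(a₀+mₖ₊₁)/dₖ₊₁⌋:
  k=1: m=23, d=38, a=1
  k=2: m=15, d=9, a=4
  k=3: m=21, d=14, a=3
  k=4: m=21, d=9, a=4
  k=5: m=15, d=38, a=1
  k=6: m=23, d=1, a=46
d=1 and a=2a₀=46 at k=6, so the next step gives (m, d) = (23, 38) again — its k=1 value — and the period has length 6.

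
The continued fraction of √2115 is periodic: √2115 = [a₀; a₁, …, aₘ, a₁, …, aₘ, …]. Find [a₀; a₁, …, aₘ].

[45; 1, 90]

a₀ = ⌊√2115⌋ = 45.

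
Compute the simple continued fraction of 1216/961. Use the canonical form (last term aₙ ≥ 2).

[1; 3, 1, 3, 3, 9, 2]

1216 = 1*961 + 255
961 = 3*255 + 196
255 = 1*196 + 59
196 = 3*59 + 19
59 = 3*19 + 2
19 = 9*2 + 1
2 = 2*1 + 0  (stop)
So 1216/961 = [1; 3, 1, 3, 3, 9, 2].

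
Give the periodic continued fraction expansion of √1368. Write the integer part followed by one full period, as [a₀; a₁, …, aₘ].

a₀ = ⌊√1368⌋ = 36.
With m₀=0, d₀=1 and mₖ₊₁ = dₖaₖ − mₖ, dₖ₊₁ = (n − mₖ₊₁²)/dₖ, aₖ₊₁ = ⌊(a₀+mₖ₊₁)/dₖ₊₁⌋:
  k=1: m=36, d=72, a=1
  k=2: m=36, d=1, a=72
d=1 and a=2a₀=72 at k=2, so the next step gives (m, d) = (36, 72) again — its k=1 value — and the period has length 2.

[36; 1, 72]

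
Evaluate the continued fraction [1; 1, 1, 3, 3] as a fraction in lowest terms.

Fold from the inside: start with 3/1.
  3 + 1/3 = 10/3
  1 + 3/10 = 13/10
  1 + 10/13 = 23/13
  1 + 13/23 = 36/23

36/23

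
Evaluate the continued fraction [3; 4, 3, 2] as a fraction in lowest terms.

97/30

Fold from the inside: start with 2/1.
  3 + 1/2 = 7/2
  4 + 2/7 = 30/7
  3 + 7/30 = 97/30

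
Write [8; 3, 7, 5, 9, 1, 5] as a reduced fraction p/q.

Fold from the inside: start with 5/1.
  1 + 1/5 = 6/5
  9 + 5/6 = 59/6
  5 + 6/59 = 301/59
  7 + 59/301 = 2166/301
  3 + 301/2166 = 6799/2166
  8 + 2166/6799 = 56558/6799

56558/6799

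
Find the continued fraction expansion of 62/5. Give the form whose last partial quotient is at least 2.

[12; 2, 2]

62 = 12×5 + 2
5 = 2×2 + 1
2 = 2×1 + 0  (stop)
So 62/5 = [12; 2, 2].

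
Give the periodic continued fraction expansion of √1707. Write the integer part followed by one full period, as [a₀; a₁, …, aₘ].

a₀ = ⌊√1707⌋ = 41.
With m₀=0, d₀=1 and mₖ₊₁ = dₖaₖ − mₖ, dₖ₊₁ = (n − mₖ₊₁²)/dₖ, aₖ₊₁ = ⌊(a₀+mₖ₊₁)/dₖ₊₁⌋:
  k=1: m=41, d=26, a=3
  k=2: m=37, d=13, a=6
  k=3: m=41, d=2, a=41
  k=4: m=41, d=13, a=6
  k=5: m=37, d=26, a=3
  k=6: m=41, d=1, a=82
d=1 and a=2a₀=82 at k=6, so the next step gives (m, d) = (41, 26) again — its k=1 value — and the period has length 6.

[41; 3, 6, 41, 6, 3, 82]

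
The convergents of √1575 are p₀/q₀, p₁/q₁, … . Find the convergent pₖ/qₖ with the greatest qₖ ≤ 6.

√1575 = [39; 1, 2, 5, 2, 1, 78, …] (period length 6).
Convergents:
  p_0/q_0 = 39/1
  p_1/q_1 = 40/1
  p_2/q_2 = 119/3
  p_3/q_3 = 635/16
q_2 = 3 ≤ 6 < 16 = q_3, so the answer is 119/3.

119/3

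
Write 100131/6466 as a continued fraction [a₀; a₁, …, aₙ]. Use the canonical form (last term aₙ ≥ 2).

100131 = 15*6466 + 3141
6466 = 2*3141 + 184
3141 = 17*184 + 13
184 = 14*13 + 2
13 = 6*2 + 1
2 = 2*1 + 0  (stop)
So 100131/6466 = [15; 2, 17, 14, 6, 2].

[15; 2, 17, 14, 6, 2]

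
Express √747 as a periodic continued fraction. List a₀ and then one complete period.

[27; 3, 54]

a₀ = ⌊√747⌋ = 27.
With m₀=0, d₀=1 and mₖ₊₁ = dₖaₖ − mₖ, dₖ₊₁ = (n − mₖ₊₁²)/dₖ, aₖ₊₁ = ⌊(a₀+mₖ₊₁)/dₖ₊₁⌋:
  k=1: m=27, d=18, a=3
  k=2: m=27, d=1, a=54
d=1 and a=2a₀=54 at k=2, so the next step gives (m, d) = (27, 18) again — its k=1 value — and the period has length 2.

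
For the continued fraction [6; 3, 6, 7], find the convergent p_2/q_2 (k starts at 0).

Using pₖ = aₖpₖ₋₁ + pₖ₋₂, qₖ = aₖqₖ₋₁ + qₖ₋₂ (with p₋₁=1, p₋₂=0, q₋₁=0, q₋₂=1):
  k=0: a=6, p=6, q=1
  k=1: a=3, p=19, q=3
  k=2: a=6, p=120, q=19

120/19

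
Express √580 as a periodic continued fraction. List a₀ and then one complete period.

[24; 12, 48]

a₀ = ⌊√580⌋ = 24.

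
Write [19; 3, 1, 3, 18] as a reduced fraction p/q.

Fold from the inside: start with 18/1.
  3 + 1/18 = 55/18
  1 + 18/55 = 73/55
  3 + 55/73 = 274/73
  19 + 73/274 = 5279/274

5279/274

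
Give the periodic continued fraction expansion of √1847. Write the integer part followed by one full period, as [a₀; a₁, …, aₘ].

a₀ = ⌊√1847⌋ = 42.
With m₀=0, d₀=1 and mₖ₊₁ = dₖaₖ − mₖ, dₖ₊₁ = (n − mₖ₊₁²)/dₖ, aₖ₊₁ = ⌊(a₀+mₖ₊₁)/dₖ₊₁⌋:
  k=1: m=42, d=83, a=1
  k=2: m=41, d=2, a=41
  k=3: m=41, d=83, a=1
  k=4: m=42, d=1, a=84
d=1 and a=2a₀=84 at k=4, so the next step gives (m, d) = (42, 83) again — its k=1 value — and the period has length 4.

[42; 1, 41, 1, 84]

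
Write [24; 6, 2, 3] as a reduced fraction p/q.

1087/45

Fold from the inside: start with 3/1.
  2 + 1/3 = 7/3
  6 + 3/7 = 45/7
  24 + 7/45 = 1087/45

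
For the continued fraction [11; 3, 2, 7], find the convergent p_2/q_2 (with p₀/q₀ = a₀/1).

79/7

Using pₖ = aₖpₖ₋₁ + pₖ₋₂, qₖ = aₖqₖ₋₁ + qₖ₋₂ (with p₋₁=1, p₋₂=0, q₋₁=0, q₋₂=1):
  k=0: a=11, p=11, q=1
  k=1: a=3, p=34, q=3
  k=2: a=2, p=79, q=7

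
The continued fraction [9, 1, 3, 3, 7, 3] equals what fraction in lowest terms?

2911/298

Using pₖ = aₖpₖ₋₁ + pₖ₋₂ and qₖ = aₖqₖ₋₁ + qₖ₋₂:
  k=0: a=9, p=9, q=1
  k=1: a=1, p=10, q=1
  k=2: a=3, p=39, q=4
  k=3: a=3, p=127, q=13
  k=4: a=7, p=928, q=95
  k=5: a=3, p=2911, q=298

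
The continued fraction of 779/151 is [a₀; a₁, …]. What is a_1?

779 = 5·151 + 24   →  a_0 = 5
151 = 6·24 + 7   →  a_1 = 6

6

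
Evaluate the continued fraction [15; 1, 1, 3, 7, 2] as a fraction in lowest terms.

Using pₖ = aₖpₖ₋₁ + pₖ₋₂ and qₖ = aₖqₖ₋₁ + qₖ₋₂:
  k=0: a=15, p=15, q=1
  k=1: a=1, p=16, q=1
  k=2: a=1, p=31, q=2
  k=3: a=3, p=109, q=7
  k=4: a=7, p=794, q=51
  k=5: a=2, p=1697, q=109

1697/109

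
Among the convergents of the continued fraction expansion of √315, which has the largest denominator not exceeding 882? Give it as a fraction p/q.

10081/568

√315 = [17; 1, 2, 1, 34, …] (period length 4).
Convergents:
  p_0/q_0 = 17/1
  p_1/q_1 = 18/1
  p_2/q_2 = 53/3
  p_3/q_3 = 71/4
  p_4/q_4 = 2467/139
  p_5/q_5 = 2538/143
  p_6/q_6 = 7543/425
  p_7/q_7 = 10081/568
  p_8/q_8 = 350297/19737
q_7 = 568 ≤ 882 < 19737 = q_8, so the answer is 10081/568.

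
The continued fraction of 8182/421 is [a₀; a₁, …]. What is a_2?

3

8182 = 19·421 + 183   →  a_0 = 19
421 = 2·183 + 55   →  a_1 = 2
183 = 3·55 + 18   →  a_2 = 3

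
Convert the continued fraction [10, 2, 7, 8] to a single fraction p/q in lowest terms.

1277/122

Using pₖ = aₖpₖ₋₁ + pₖ₋₂ and qₖ = aₖqₖ₋₁ + qₖ₋₂:
  k=0: a=10, p=10, q=1
  k=1: a=2, p=21, q=2
  k=2: a=7, p=157, q=15
  k=3: a=8, p=1277, q=122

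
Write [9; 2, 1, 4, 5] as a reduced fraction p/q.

683/73

Fold from the inside: start with 5/1.
  4 + 1/5 = 21/5
  1 + 5/21 = 26/21
  2 + 21/26 = 73/26
  9 + 26/73 = 683/73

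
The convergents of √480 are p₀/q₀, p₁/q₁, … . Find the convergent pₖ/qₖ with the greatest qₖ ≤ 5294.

105579/4819

√480 = [21; 1, 9, 1, 42, …] (period length 4).
Convergents:
  p_0/q_0 = 21/1
  p_1/q_1 = 22/1
  p_2/q_2 = 219/10
  p_3/q_3 = 241/11
  p_4/q_4 = 10341/472
  p_5/q_5 = 10582/483
  p_6/q_6 = 105579/4819
  p_7/q_7 = 116161/5302
q_6 = 4819 ≤ 5294 < 5302 = q_7, so the answer is 105579/4819.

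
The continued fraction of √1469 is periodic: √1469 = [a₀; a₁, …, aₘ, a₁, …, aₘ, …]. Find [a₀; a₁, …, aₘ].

[38; 3, 18, 1, 4, 1, 18, 3, 76]

a₀ = ⌊√1469⌋ = 38.
With m₀=0, d₀=1 and mₖ₊₁ = dₖaₖ − mₖ, dₖ₊₁ = (n − mₖ₊₁²)/dₖ, aₖ₊₁ = ⌊(a₀+mₖ₊₁)/dₖ₊₁⌋:
  k=1: m=38, d=25, a=3
  k=2: m=37, d=4, a=18
  k=3: m=35, d=61, a=1
  k=4: m=26, d=13, a=4
  k=5: m=26, d=61, a=1
  k=6: m=35, d=4, a=18
  k=7: m=37, d=25, a=3
  k=8: m=38, d=1, a=76
d=1 and a=2a₀=76 at k=8, so the next step gives (m, d) = (38, 25) again — its k=1 value — and the period has length 8.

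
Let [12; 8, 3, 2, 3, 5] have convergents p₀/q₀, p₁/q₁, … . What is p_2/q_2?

303/25

Using pₖ = aₖpₖ₋₁ + pₖ₋₂, qₖ = aₖqₖ₋₁ + qₖ₋₂ (with p₋₁=1, p₋₂=0, q₋₁=0, q₋₂=1):
  k=0: a=12, p=12, q=1
  k=1: a=8, p=97, q=8
  k=2: a=3, p=303, q=25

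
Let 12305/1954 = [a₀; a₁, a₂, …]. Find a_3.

1

12305 = 6·1954 + 581   →  a_0 = 6
1954 = 3·581 + 211   →  a_1 = 3
581 = 2·211 + 159   →  a_2 = 2
211 = 1·159 + 52   →  a_3 = 1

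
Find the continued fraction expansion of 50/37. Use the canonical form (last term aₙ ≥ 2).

[1; 2, 1, 5, 2]

50 = 1*37 + 13
37 = 2*13 + 11
13 = 1*11 + 2
11 = 5*2 + 1
2 = 2*1 + 0  (stop)
So 50/37 = [1; 2, 1, 5, 2].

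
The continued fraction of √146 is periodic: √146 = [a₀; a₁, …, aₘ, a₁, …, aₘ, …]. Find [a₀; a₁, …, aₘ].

[12; 12, 24]

a₀ = ⌊√146⌋ = 12.
With m₀=0, d₀=1 and mₖ₊₁ = dₖaₖ − mₖ, dₖ₊₁ = (n − mₖ₊₁²)/dₖ, aₖ₊₁ = ⌊(a₀+mₖ₊₁)/dₖ₊₁⌋:
  k=1: m=12, d=2, a=12
  k=2: m=12, d=1, a=24
d=1 and a=2a₀=24 at k=2, so the next step gives (m, d) = (12, 2) again — its k=1 value — and the period has length 2.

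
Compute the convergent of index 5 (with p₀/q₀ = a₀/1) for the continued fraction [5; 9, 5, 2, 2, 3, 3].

4317/845

Using pₖ = aₖpₖ₋₁ + pₖ₋₂, qₖ = aₖqₖ₋₁ + qₖ₋₂ (with p₋₁=1, p₋₂=0, q₋₁=0, q₋₂=1):
  k=0: a=5, p=5, q=1
  k=1: a=9, p=46, q=9
  k=2: a=5, p=235, q=46
  k=3: a=2, p=516, q=101
  k=4: a=2, p=1267, q=248
  k=5: a=3, p=4317, q=845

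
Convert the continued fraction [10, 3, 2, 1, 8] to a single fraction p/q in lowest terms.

Fold from the inside: start with 8/1.
  1 + 1/8 = 9/8
  2 + 8/9 = 26/9
  3 + 9/26 = 87/26
  10 + 26/87 = 896/87

896/87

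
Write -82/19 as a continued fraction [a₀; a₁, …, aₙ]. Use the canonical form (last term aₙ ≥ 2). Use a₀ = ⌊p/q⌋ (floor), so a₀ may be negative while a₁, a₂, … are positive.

[-5; 1, 2, 6]

-82 = -5*19 + 13
19 = 1*13 + 6
13 = 2*6 + 1
6 = 6*1 + 0  (stop)
So -82/19 = [-5; 1, 2, 6].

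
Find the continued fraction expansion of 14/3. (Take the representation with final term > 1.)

[4; 1, 2]

14 = 4·3 + 2
3 = 1·2 + 1
2 = 2·1 + 0  (stop)
So 14/3 = [4; 1, 2].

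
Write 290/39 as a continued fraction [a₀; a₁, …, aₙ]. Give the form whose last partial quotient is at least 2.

290 = 7*39 + 17
39 = 2*17 + 5
17 = 3*5 + 2
5 = 2*2 + 1
2 = 2*1 + 0  (stop)
So 290/39 = [7; 2, 3, 2, 2].

[7; 2, 3, 2, 2]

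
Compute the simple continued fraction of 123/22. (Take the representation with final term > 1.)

[5; 1, 1, 2, 4]

123 = 5*22 + 13
22 = 1*13 + 9
13 = 1*9 + 4
9 = 2*4 + 1
4 = 4*1 + 0  (stop)
So 123/22 = [5; 1, 1, 2, 4].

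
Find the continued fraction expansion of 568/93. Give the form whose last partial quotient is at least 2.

568 = 6×93 + 10
93 = 9×10 + 3
10 = 3×3 + 1
3 = 3×1 + 0  (stop)
So 568/93 = [6; 9, 3, 3].

[6; 9, 3, 3]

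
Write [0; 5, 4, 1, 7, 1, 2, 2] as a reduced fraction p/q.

298/1551

Fold from the inside: start with 2/1.
  2 + 1/2 = 5/2
  1 + 2/5 = 7/5
  7 + 5/7 = 54/7
  1 + 7/54 = 61/54
  4 + 54/61 = 298/61
  5 + 61/298 = 1551/298
  0 + 298/1551 = 298/1551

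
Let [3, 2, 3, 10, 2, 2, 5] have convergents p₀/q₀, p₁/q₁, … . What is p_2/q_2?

24/7

Using pₖ = aₖpₖ₋₁ + pₖ₋₂, qₖ = aₖqₖ₋₁ + qₖ₋₂ (with p₋₁=1, p₋₂=0, q₋₁=0, q₋₂=1):
  k=0: a=3, p=3, q=1
  k=1: a=2, p=7, q=2
  k=2: a=3, p=24, q=7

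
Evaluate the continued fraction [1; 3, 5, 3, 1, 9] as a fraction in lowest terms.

859/654

Fold from the inside: start with 9/1.
  1 + 1/9 = 10/9
  3 + 9/10 = 39/10
  5 + 10/39 = 205/39
  3 + 39/205 = 654/205
  1 + 205/654 = 859/654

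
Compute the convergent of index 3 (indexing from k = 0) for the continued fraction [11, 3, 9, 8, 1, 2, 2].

2570/227

Using pₖ = aₖpₖ₋₁ + pₖ₋₂, qₖ = aₖqₖ₋₁ + qₖ₋₂ (with p₋₁=1, p₋₂=0, q₋₁=0, q₋₂=1):
  k=0: a=11, p=11, q=1
  k=1: a=3, p=34, q=3
  k=2: a=9, p=317, q=28
  k=3: a=8, p=2570, q=227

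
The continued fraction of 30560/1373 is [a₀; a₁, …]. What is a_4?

4

30560 = 22·1373 + 354   →  a_0 = 22
1373 = 3·354 + 311   →  a_1 = 3
354 = 1·311 + 43   →  a_2 = 1
311 = 7·43 + 10   →  a_3 = 7
43 = 4·10 + 3   →  a_4 = 4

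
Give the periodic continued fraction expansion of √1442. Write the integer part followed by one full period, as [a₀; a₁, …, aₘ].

a₀ = ⌊√1442⌋ = 37.
With m₀=0, d₀=1 and mₖ₊₁ = dₖaₖ − mₖ, dₖ₊₁ = (n − mₖ₊₁²)/dₖ, aₖ₊₁ = ⌊(a₀+mₖ₊₁)/dₖ₊₁⌋:
  k=1: m=37, d=73, a=1
  k=2: m=36, d=2, a=36
  k=3: m=36, d=73, a=1
  k=4: m=37, d=1, a=74
d=1 and a=2a₀=74 at k=4, so the next step gives (m, d) = (37, 73) again — its k=1 value — and the period has length 4.

[37; 1, 36, 1, 74]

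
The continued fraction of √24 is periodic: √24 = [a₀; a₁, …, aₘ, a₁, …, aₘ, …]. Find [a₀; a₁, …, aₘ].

[4; 1, 8]

a₀ = ⌊√24⌋ = 4.
With m₀=0, d₀=1 and mₖ₊₁ = dₖaₖ − mₖ, dₖ₊₁ = (n − mₖ₊₁²)/dₖ, aₖ₊₁ = ⌊(a₀+mₖ₊₁)/dₖ₊₁⌋:
  k=1: m=4, d=8, a=1
  k=2: m=4, d=1, a=8
d=1 and a=2a₀=8 at k=2, so the next step gives (m, d) = (4, 8) again — its k=1 value — and the period has length 2.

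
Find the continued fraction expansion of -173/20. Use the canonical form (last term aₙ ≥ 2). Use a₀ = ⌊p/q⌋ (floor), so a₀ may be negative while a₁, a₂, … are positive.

-173 = -9×20 + 7
20 = 2×7 + 6
7 = 1×6 + 1
6 = 6×1 + 0  (stop)
So -173/20 = [-9; 2, 1, 6].

[-9; 2, 1, 6]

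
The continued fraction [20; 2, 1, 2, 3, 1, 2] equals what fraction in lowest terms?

1976/97

Fold from the inside: start with 2/1.
  1 + 1/2 = 3/2
  3 + 2/3 = 11/3
  2 + 3/11 = 25/11
  1 + 11/25 = 36/25
  2 + 25/36 = 97/36
  20 + 36/97 = 1976/97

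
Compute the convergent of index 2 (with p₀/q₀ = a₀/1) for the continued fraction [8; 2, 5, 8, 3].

93/11

Using pₖ = aₖpₖ₋₁ + pₖ₋₂, qₖ = aₖqₖ₋₁ + qₖ₋₂ (with p₋₁=1, p₋₂=0, q₋₁=0, q₋₂=1):
  k=0: a=8, p=8, q=1
  k=1: a=2, p=17, q=2
  k=2: a=5, p=93, q=11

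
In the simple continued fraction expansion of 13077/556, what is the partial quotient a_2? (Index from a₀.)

13077 = 23·556 + 289   →  a_0 = 23
556 = 1·289 + 267   →  a_1 = 1
289 = 1·267 + 22   →  a_2 = 1

1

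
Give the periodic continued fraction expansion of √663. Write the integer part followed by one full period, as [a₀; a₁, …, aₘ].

a₀ = ⌊√663⌋ = 25.
With m₀=0, d₀=1 and mₖ₊₁ = dₖaₖ − mₖ, dₖ₊₁ = (n − mₖ₊₁²)/dₖ, aₖ₊₁ = ⌊(a₀+mₖ₊₁)/dₖ₊₁⌋:
  k=1: m=25, d=38, a=1
  k=2: m=13, d=13, a=2
  k=3: m=13, d=38, a=1
  k=4: m=25, d=1, a=50
d=1 and a=2a₀=50 at k=4, so the next step gives (m, d) = (25, 38) again — its k=1 value — and the period has length 4.

[25; 1, 2, 1, 50]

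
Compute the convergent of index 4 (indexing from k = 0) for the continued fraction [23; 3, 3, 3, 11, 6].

8692/373

Using pₖ = aₖpₖ₋₁ + pₖ₋₂, qₖ = aₖqₖ₋₁ + qₖ₋₂ (with p₋₁=1, p₋₂=0, q₋₁=0, q₋₂=1):
  k=0: a=23, p=23, q=1
  k=1: a=3, p=70, q=3
  k=2: a=3, p=233, q=10
  k=3: a=3, p=769, q=33
  k=4: a=11, p=8692, q=373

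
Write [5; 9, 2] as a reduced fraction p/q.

Using pₖ = aₖpₖ₋₁ + pₖ₋₂ and qₖ = aₖqₖ₋₁ + qₖ₋₂:
  k=0: a=5, p=5, q=1
  k=1: a=9, p=46, q=9
  k=2: a=2, p=97, q=19

97/19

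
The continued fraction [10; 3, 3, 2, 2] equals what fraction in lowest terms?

577/56

Using pₖ = aₖpₖ₋₁ + pₖ₋₂ and qₖ = aₖqₖ₋₁ + qₖ₋₂:
  k=0: a=10, p=10, q=1
  k=1: a=3, p=31, q=3
  k=2: a=3, p=103, q=10
  k=3: a=2, p=237, q=23
  k=4: a=2, p=577, q=56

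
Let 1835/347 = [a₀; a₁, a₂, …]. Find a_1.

1835 = 5·347 + 100   →  a_0 = 5
347 = 3·100 + 47   →  a_1 = 3

3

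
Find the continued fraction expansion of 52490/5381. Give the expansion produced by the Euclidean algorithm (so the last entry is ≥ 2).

[9; 1, 3, 13, 14, 2, 3]

52490 = 9×5381 + 4061
5381 = 1×4061 + 1320
4061 = 3×1320 + 101
1320 = 13×101 + 7
101 = 14×7 + 3
7 = 2×3 + 1
3 = 3×1 + 0  (stop)
So 52490/5381 = [9; 1, 3, 13, 14, 2, 3].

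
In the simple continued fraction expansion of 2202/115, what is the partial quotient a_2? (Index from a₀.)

1

2202 = 19·115 + 17   →  a_0 = 19
115 = 6·17 + 13   →  a_1 = 6
17 = 1·13 + 4   →  a_2 = 1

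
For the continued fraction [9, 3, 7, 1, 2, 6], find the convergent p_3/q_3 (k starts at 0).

Using pₖ = aₖpₖ₋₁ + pₖ₋₂, qₖ = aₖqₖ₋₁ + qₖ₋₂ (with p₋₁=1, p₋₂=0, q₋₁=0, q₋₂=1):
  k=0: a=9, p=9, q=1
  k=1: a=3, p=28, q=3
  k=2: a=7, p=205, q=22
  k=3: a=1, p=233, q=25

233/25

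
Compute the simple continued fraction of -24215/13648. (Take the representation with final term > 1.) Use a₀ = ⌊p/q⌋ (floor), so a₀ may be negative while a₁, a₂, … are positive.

-24215 = -2×13648 + 3081
13648 = 4×3081 + 1324
3081 = 2×1324 + 433
1324 = 3×433 + 25
433 = 17×25 + 8
25 = 3×8 + 1
8 = 8×1 + 0  (stop)
So -24215/13648 = [-2; 4, 2, 3, 17, 3, 8].

[-2; 4, 2, 3, 17, 3, 8]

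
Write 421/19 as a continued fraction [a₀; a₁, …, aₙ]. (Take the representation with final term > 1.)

421 = 22*19 + 3
19 = 6*3 + 1
3 = 3*1 + 0  (stop)
So 421/19 = [22; 6, 3].

[22; 6, 3]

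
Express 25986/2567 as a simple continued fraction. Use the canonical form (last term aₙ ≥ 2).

[10; 8, 8, 9, 1, 3]

25986 = 10×2567 + 316
2567 = 8×316 + 39
316 = 8×39 + 4
39 = 9×4 + 3
4 = 1×3 + 1
3 = 3×1 + 0  (stop)
So 25986/2567 = [10; 8, 8, 9, 1, 3].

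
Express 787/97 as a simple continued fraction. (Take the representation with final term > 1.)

787 = 8×97 + 11
97 = 8×11 + 9
11 = 1×9 + 2
9 = 4×2 + 1
2 = 2×1 + 0  (stop)
So 787/97 = [8; 8, 1, 4, 2].

[8; 8, 1, 4, 2]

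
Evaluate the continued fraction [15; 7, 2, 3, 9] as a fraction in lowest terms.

7310/483

Using pₖ = aₖpₖ₋₁ + pₖ₋₂ and qₖ = aₖqₖ₋₁ + qₖ₋₂:
  k=0: a=15, p=15, q=1
  k=1: a=7, p=106, q=7
  k=2: a=2, p=227, q=15
  k=3: a=3, p=787, q=52
  k=4: a=9, p=7310, q=483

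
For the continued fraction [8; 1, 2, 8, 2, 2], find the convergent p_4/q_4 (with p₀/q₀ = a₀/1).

Using pₖ = aₖpₖ₋₁ + pₖ₋₂, qₖ = aₖqₖ₋₁ + qₖ₋₂ (with p₋₁=1, p₋₂=0, q₋₁=0, q₋₂=1):
  k=0: a=8, p=8, q=1
  k=1: a=1, p=9, q=1
  k=2: a=2, p=26, q=3
  k=3: a=8, p=217, q=25
  k=4: a=2, p=460, q=53

460/53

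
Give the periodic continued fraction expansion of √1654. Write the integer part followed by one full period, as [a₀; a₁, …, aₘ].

a₀ = ⌊√1654⌋ = 40.
With m₀=0, d₀=1 and mₖ₊₁ = dₖaₖ − mₖ, dₖ₊₁ = (n − mₖ₊₁²)/dₖ, aₖ₊₁ = ⌊(a₀+mₖ₊₁)/dₖ₊₁⌋:
  k=1: m=40, d=54, a=1
  k=2: m=14, d=27, a=2
  k=3: m=40, d=2, a=40
  k=4: m=40, d=27, a=2
  k=5: m=14, d=54, a=1
  k=6: m=40, d=1, a=80
d=1 and a=2a₀=80 at k=6, so the next step gives (m, d) = (40, 54) again — its k=1 value — and the period has length 6.

[40; 1, 2, 40, 2, 1, 80]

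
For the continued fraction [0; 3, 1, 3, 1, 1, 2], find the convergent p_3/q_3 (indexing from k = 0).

Using pₖ = aₖpₖ₋₁ + pₖ₋₂, qₖ = aₖqₖ₋₁ + qₖ₋₂ (with p₋₁=1, p₋₂=0, q₋₁=0, q₋₂=1):
  k=0: a=0, p=0, q=1
  k=1: a=3, p=1, q=3
  k=2: a=1, p=1, q=4
  k=3: a=3, p=4, q=15

4/15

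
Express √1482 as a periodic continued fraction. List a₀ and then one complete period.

[38; 2, 76]

a₀ = ⌊√1482⌋ = 38.
With m₀=0, d₀=1 and mₖ₊₁ = dₖaₖ − mₖ, dₖ₊₁ = (n − mₖ₊₁²)/dₖ, aₖ₊₁ = ⌊(a₀+mₖ₊₁)/dₖ₊₁⌋:
  k=1: m=38, d=38, a=2
  k=2: m=38, d=1, a=76
d=1 and a=2a₀=76 at k=2, so the next step gives (m, d) = (38, 38) again — its k=1 value — and the period has length 2.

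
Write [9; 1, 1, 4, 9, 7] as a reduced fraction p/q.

5637/590

Using pₖ = aₖpₖ₋₁ + pₖ₋₂ and qₖ = aₖqₖ₋₁ + qₖ₋₂:
  k=0: a=9, p=9, q=1
  k=1: a=1, p=10, q=1
  k=2: a=1, p=19, q=2
  k=3: a=4, p=86, q=9
  k=4: a=9, p=793, q=83
  k=5: a=7, p=5637, q=590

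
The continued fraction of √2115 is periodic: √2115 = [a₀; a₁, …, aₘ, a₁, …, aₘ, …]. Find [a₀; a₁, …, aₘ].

[45; 1, 90]

a₀ = ⌊√2115⌋ = 45.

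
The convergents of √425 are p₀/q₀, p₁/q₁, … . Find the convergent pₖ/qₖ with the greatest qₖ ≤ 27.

√425 = [20; 1, 1, 1, 1, 1, 1, 40, …] (period length 7).
Convergents:
  p_0/q_0 = 20/1
  p_1/q_1 = 21/1
  p_2/q_2 = 41/2
  p_3/q_3 = 62/3
  p_4/q_4 = 103/5
  p_5/q_5 = 165/8
  p_6/q_6 = 268/13
  p_7/q_7 = 10885/528
q_6 = 13 ≤ 27 < 528 = q_7, so the answer is 268/13.

268/13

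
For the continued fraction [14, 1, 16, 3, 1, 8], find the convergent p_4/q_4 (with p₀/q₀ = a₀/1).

1031/69

Using pₖ = aₖpₖ₋₁ + pₖ₋₂, qₖ = aₖqₖ₋₁ + qₖ₋₂ (with p₋₁=1, p₋₂=0, q₋₁=0, q₋₂=1):
  k=0: a=14, p=14, q=1
  k=1: a=1, p=15, q=1
  k=2: a=16, p=254, q=17
  k=3: a=3, p=777, q=52
  k=4: a=1, p=1031, q=69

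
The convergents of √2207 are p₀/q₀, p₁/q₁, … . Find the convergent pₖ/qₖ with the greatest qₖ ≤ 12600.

√2207 = [46; 1, 45, 1, 92, …] (period length 4).
Convergents:
  p_0/q_0 = 46/1
  p_1/q_1 = 47/1
  p_2/q_2 = 2161/46
  p_3/q_3 = 2208/47
  p_4/q_4 = 205297/4370
  p_5/q_5 = 207505/4417
  p_6/q_6 = 9543022/203135
q_5 = 4417 ≤ 12600 < 203135 = q_6, so the answer is 207505/4417.

207505/4417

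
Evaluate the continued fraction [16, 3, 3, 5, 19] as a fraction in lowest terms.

16579/1017

Using pₖ = aₖpₖ₋₁ + pₖ₋₂ and qₖ = aₖqₖ₋₁ + qₖ₋₂:
  k=0: a=16, p=16, q=1
  k=1: a=3, p=49, q=3
  k=2: a=3, p=163, q=10
  k=3: a=5, p=864, q=53
  k=4: a=19, p=16579, q=1017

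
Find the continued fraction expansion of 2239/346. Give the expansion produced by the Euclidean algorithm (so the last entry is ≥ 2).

[6; 2, 8, 6, 1, 2]

2239 = 6×346 + 163
346 = 2×163 + 20
163 = 8×20 + 3
20 = 6×3 + 2
3 = 1×2 + 1
2 = 2×1 + 0  (stop)
So 2239/346 = [6; 2, 8, 6, 1, 2].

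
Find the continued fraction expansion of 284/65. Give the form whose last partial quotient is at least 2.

284 = 4×65 + 24
65 = 2×24 + 17
24 = 1×17 + 7
17 = 2×7 + 3
7 = 2×3 + 1
3 = 3×1 + 0  (stop)
So 284/65 = [4; 2, 1, 2, 2, 3].

[4; 2, 1, 2, 2, 3]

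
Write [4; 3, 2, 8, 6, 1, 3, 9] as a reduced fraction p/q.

64360/15009

Fold from the inside: start with 9/1.
  3 + 1/9 = 28/9
  1 + 9/28 = 37/28
  6 + 28/37 = 250/37
  8 + 37/250 = 2037/250
  2 + 250/2037 = 4324/2037
  3 + 2037/4324 = 15009/4324
  4 + 4324/15009 = 64360/15009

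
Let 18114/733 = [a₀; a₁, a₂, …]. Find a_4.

18114 = 24·733 + 522   →  a_0 = 24
733 = 1·522 + 211   →  a_1 = 1
522 = 2·211 + 100   →  a_2 = 2
211 = 2·100 + 11   →  a_3 = 2
100 = 9·11 + 1   →  a_4 = 9

9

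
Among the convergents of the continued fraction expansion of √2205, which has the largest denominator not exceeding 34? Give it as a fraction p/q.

1080/23

√2205 = [46; 1, 22, 2, 22, 1, 92, …] (period length 6).
Convergents:
  p_0/q_0 = 46/1
  p_1/q_1 = 47/1
  p_2/q_2 = 1080/23
  p_3/q_3 = 2207/47
q_2 = 23 ≤ 34 < 47 = q_3, so the answer is 1080/23.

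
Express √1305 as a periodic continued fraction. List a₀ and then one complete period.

[36; 8, 72]

a₀ = ⌊√1305⌋ = 36.
With m₀=0, d₀=1 and mₖ₊₁ = dₖaₖ − mₖ, dₖ₊₁ = (n − mₖ₊₁²)/dₖ, aₖ₊₁ = ⌊(a₀+mₖ₊₁)/dₖ₊₁⌋:
  k=1: m=36, d=9, a=8
  k=2: m=36, d=1, a=72
d=1 and a=2a₀=72 at k=2, so the next step gives (m, d) = (36, 9) again — its k=1 value — and the period has length 2.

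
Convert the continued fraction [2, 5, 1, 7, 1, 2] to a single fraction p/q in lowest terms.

332/153

Fold from the inside: start with 2/1.
  1 + 1/2 = 3/2
  7 + 2/3 = 23/3
  1 + 3/23 = 26/23
  5 + 23/26 = 153/26
  2 + 26/153 = 332/153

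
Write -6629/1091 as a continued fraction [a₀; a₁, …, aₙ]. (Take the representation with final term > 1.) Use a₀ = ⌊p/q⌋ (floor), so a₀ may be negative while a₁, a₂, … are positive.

[-7; 1, 12, 6, 1, 11]

-6629 = -7*1091 + 1008
1091 = 1*1008 + 83
1008 = 12*83 + 12
83 = 6*12 + 11
12 = 1*11 + 1
11 = 11*1 + 0  (stop)
So -6629/1091 = [-7; 1, 12, 6, 1, 11].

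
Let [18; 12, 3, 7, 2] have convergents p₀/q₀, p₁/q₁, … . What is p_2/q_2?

669/37

Using pₖ = aₖpₖ₋₁ + pₖ₋₂, qₖ = aₖqₖ₋₁ + qₖ₋₂ (with p₋₁=1, p₋₂=0, q₋₁=0, q₋₂=1):
  k=0: a=18, p=18, q=1
  k=1: a=12, p=217, q=12
  k=2: a=3, p=669, q=37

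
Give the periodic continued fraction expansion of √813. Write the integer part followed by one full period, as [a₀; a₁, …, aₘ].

[28; 1, 1, 18, 1, 1, 56]

a₀ = ⌊√813⌋ = 28.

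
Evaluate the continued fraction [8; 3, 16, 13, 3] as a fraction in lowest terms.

Fold from the inside: start with 3/1.
  13 + 1/3 = 40/3
  16 + 3/40 = 643/40
  3 + 40/643 = 1969/643
  8 + 643/1969 = 16395/1969

16395/1969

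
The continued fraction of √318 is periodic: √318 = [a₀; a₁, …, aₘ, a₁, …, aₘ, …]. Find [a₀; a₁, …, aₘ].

[17; 1, 4, 1, 34]

a₀ = ⌊√318⌋ = 17.
With m₀=0, d₀=1 and mₖ₊₁ = dₖaₖ − mₖ, dₖ₊₁ = (n − mₖ₊₁²)/dₖ, aₖ₊₁ = ⌊(a₀+mₖ₊₁)/dₖ₊₁⌋:
  k=1: m=17, d=29, a=1
  k=2: m=12, d=6, a=4
  k=3: m=12, d=29, a=1
  k=4: m=17, d=1, a=34
d=1 and a=2a₀=34 at k=4, so the next step gives (m, d) = (17, 29) again — its k=1 value — and the period has length 4.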